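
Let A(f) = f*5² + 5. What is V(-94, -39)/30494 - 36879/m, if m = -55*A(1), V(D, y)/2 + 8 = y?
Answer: 187405521/8385850 ≈ 22.348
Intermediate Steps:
V(D, y) = -16 + 2*y
A(f) = 5 + 25*f (A(f) = f*25 + 5 = 25*f + 5 = 5 + 25*f)
m = -1650 (m = -55*(5 + 25*1) = -55*(5 + 25) = -55*30 = -1650)
V(-94, -39)/30494 - 36879/m = (-16 + 2*(-39))/30494 - 36879/(-1650) = (-16 - 78)*(1/30494) - 36879*(-1/1650) = -94*1/30494 + 12293/550 = -47/15247 + 12293/550 = 187405521/8385850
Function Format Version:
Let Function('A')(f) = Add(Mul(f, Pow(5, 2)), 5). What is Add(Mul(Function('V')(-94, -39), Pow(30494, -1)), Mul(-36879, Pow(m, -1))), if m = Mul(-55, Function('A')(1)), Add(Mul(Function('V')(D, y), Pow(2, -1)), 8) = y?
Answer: Rational(187405521, 8385850) ≈ 22.348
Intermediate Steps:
Function('V')(D, y) = Add(-16, Mul(2, y))
Function('A')(f) = Add(5, Mul(25, f)) (Function('A')(f) = Add(Mul(f, 25), 5) = Add(Mul(25, f), 5) = Add(5, Mul(25, f)))
m = -1650 (m = Mul(-55, Add(5, Mul(25, 1))) = Mul(-55, Add(5, 25)) = Mul(-55, 30) = -1650)
Add(Mul(Function('V')(-94, -39), Pow(30494, -1)), Mul(-36879, Pow(m, -1))) = Add(Mul(Add(-16, Mul(2, -39)), Pow(30494, -1)), Mul(-36879, Pow(-1650, -1))) = Add(Mul(Add(-16, -78), Rational(1, 30494)), Mul(-36879, Rational(-1, 1650))) = Add(Mul(-94, Rational(1, 30494)), Rational(12293, 550)) = Add(Rational(-47, 15247), Rational(12293, 550)) = Rational(187405521, 8385850)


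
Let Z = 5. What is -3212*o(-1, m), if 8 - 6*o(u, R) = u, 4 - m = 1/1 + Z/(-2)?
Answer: -4818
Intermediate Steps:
m = 11/2 (m = 4 - (1/1 + 5/(-2)) = 4 - (1*1 + 5*(-½)) = 4 - (1 - 5/2) = 4 - 1*(-3/2) = 4 + 3/2 = 11/2 ≈ 5.5000)
o(u, R) = 4/3 - u/6
-3212*o(-1, m) = -3212*(4/3 - ⅙*(-1)) = -3212*(4/3 + ⅙) = -3212*3/2 = -4818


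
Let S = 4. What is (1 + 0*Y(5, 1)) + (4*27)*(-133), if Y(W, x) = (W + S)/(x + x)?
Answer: -14363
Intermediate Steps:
Y(W, x) = (4 + W)/(2*x) (Y(W, x) = (W + 4)/(x + x) = (4 + W)/((2*x)) = (4 + W)*(1/(2*x)) = (4 + W)/(2*x))
(1 + 0*Y(5, 1)) + (4*27)*(-133) = (1 + 0*((1/2)*(4 + 5)/1)) + (4*27)*(-133) = (1 + 0*((1/2)*1*9)) + 108*(-133) = (1 + 0*(9/2)) - 14364 = (1 + 0) - 14364 = 1 - 14364 = -14363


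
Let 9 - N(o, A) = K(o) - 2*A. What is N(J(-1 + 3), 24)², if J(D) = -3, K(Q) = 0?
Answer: 3249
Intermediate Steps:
N(o, A) = 9 + 2*A (N(o, A) = 9 - (0 - 2*A) = 9 - (-2)*A = 9 + 2*A)
N(J(-1 + 3), 24)² = (9 + 2*24)² = (9 + 48)² = 57² = 3249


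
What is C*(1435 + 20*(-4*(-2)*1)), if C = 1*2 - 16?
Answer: -22330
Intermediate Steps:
C = -14 (C = 2 - 16 = -14)
C*(1435 + 20*(-4*(-2)*1)) = -14*(1435 + 20*(-4*(-2)*1)) = -14*(1435 + 20*(8*1)) = -14*(1435 + 20*8) = -14*(1435 + 160) = -14*1595 = -22330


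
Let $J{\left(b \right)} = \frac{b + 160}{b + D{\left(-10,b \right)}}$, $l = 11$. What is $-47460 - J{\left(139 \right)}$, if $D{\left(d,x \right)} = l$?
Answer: $- \frac{7119299}{150} \approx -47462.0$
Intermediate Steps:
$D{\left(d,x \right)} = 11$
$J{\left(b \right)} = \frac{160 + b}{11 + b}$ ($J{\left(b \right)} = \frac{b + 160}{b + 11} = \frac{160 + b}{11 + b}$)
$-47460 - J{\left(139 \right)} = -47460 - \frac{160 + 139}{11 + 139} = -47460 - \frac{1}{150} \cdot 299 = -47460 - \frac{299}{150} = - \frac{7119299}{150}$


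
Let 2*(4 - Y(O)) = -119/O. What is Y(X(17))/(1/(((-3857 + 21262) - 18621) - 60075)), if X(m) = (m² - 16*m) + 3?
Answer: -17100189/40 ≈ -4.2750e+5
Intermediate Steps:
X(m) = 3 + m² - 16*m
Y(O) = 4 + 119/(2*O) (Y(O) = 4 - (-119)/(2*O) = 4 + 119/(2*O))
Y(X(17))/(1/(((-3857 + 21262) - 18621) - 60075)) = (4 + 119/(2*(3 + 17² - 16*17)))/(1/(((-3857 + 21262) - 18621) - 60075)) = (4 + 119/(2*(3 + 289 - 272)))/(1/((17405 - 18621) - 60075)) = (4 + (119/2)/20)/(1/(-1216 - 60075)) = (4 + (119/2)*(1/20))/(1/(-61291)) = (4 + 119/40)/(-1/61291) = (279/40)*(-61291) = -17100189/40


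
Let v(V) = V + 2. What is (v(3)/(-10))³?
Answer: -⅛ ≈ -0.12500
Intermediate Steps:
v(V) = 2 + V
(v(3)/(-10))³ = ((2 + 3)/(-10))³ = (5*(-⅒))³ = (-½)³ = -⅛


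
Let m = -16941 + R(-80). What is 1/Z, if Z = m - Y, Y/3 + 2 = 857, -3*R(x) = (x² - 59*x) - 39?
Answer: -3/69599 ≈ -4.3104e-5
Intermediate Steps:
R(x) = 13 - x²/3 + 59*x/3 (R(x) = -((x² - 59*x) - 39)/3 = -(-39 + x² - 59*x)/3 = 13 - x²/3 + 59*x/3)
Y = 2565 (Y = -6 + 3*857 = -6 + 2571 = 2565)
m = -61904/3 (m = -16941 + (13 - ⅓*(-80)² + (59/3)*(-80)) = -16941 + (13 - ⅓*6400 - 4720/3) = -16941 + (13 - 6400/3 - 4720/3) = -16941 - 11081/3 = -61904/3 ≈ -20635.)
Z = -69599/3 (Z = -61904/3 - 1*2565 = -61904/3 - 2565 = -69599/3 ≈ -23200.)
1/Z = 1/(-69599/3) = -3/69599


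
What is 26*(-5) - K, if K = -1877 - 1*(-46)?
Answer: 1701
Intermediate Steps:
K = -1831 (K = -1877 + 46 = -1831)
26*(-5) - K = 26*(-5) - 1*(-1831) = -130 + 1831 = 1701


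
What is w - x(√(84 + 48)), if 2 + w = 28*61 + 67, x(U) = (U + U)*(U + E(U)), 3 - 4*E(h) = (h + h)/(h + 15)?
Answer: 47439/31 - 181*√33/31 ≈ 1496.8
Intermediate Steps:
E(h) = ¾ - h/(2*(15 + h)) (E(h) = ¾ - (h + h)/(4*(h + 15)) = ¾ - 2*h/(4*(15 + h)) = ¾ - h/(2*(15 + h)))
x(U) = 2*U*(U + (45 + U)/(4*(15 + U))) (x(U) = (U + U)*(U + (45 + U)/(4*(15 + U))) = (2*U)*(U + (45 + U)/(4*(15 + U))) = 2*U*(U + (45 + U)/(4*(15 + U))))
w = 1773 (w = -2 + (28*61 + 67) = -2 + (1708 + 67) = -2 + 1775 = 1773)
w - x(√(84 + 48)) = 1773 - √(84 + 48)*(45 + √(84 + 48) + 4*√(84 + 48)*(15 + √(84 + 48)))/(2*(15 + √(84 + 48))) = 1773 - √132*(45 + √132 + 4*√132*(15 + √132))/(2*(15 + √132)) = 1773 - 2*√33*(45 + 2*√33 + 4*(2*√33)*(15 + 2*√33))/(2*(15 + 2*√33)) = 1773 - 2*√33*(45 + 2*√33 + 8*√33*(15 + 2*√33))/(2*(15 + 2*√33)) = 1773 - √33*(45 + 2*√33 + 8*√33*(15 + 2*√33))/(15 + 2*√33)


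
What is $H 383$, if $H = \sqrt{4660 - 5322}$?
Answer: $383 i \sqrt{662} \approx 9854.3 i$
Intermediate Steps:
$H = i \sqrt{662}$ ($H = \sqrt{-662} = i \sqrt{662} \approx 25.729 i$)
$H 383 = i \sqrt{662} \cdot 383 = 383 i \sqrt{662}$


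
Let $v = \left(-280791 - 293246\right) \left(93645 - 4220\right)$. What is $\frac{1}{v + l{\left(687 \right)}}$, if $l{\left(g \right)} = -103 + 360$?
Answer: $- \frac{1}{51333258468} \approx -1.9481 \cdot 10^{-11}$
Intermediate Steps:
$l{\left(g \right)} = 257$
$v = -51333258725$ ($v = \left(-574037\right) 89425 = -51333258725$)
$\frac{1}{v + l{\left(687 \right)}} = \frac{1}{-51333258725 + 257} = \frac{1}{-51333258468} = - \frac{1}{51333258468}$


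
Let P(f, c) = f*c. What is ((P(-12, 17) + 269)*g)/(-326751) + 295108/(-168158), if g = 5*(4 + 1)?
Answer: -48350045429/27472897329 ≈ -1.7599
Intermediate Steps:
g = 25 (g = 5*5 = 25)
P(f, c) = c*f
((P(-12, 17) + 269)*g)/(-326751) + 295108/(-168158) = ((17*(-12) + 269)*25)/(-326751) + 295108/(-168158) = ((-204 + 269)*25)*(-1/326751) + 295108*(-1/168158) = (65*25)*(-1/326751) - 147554/84079 = 1625*(-1/326751) - 147554/84079 = -1625/326751 - 147554/84079 = -48350045429/27472897329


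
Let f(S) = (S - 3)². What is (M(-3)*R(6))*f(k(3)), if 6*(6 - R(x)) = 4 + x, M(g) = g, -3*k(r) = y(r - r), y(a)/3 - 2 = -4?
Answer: -13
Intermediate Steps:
y(a) = -6 (y(a) = 6 + 3*(-4) = 6 - 12 = -6)
k(r) = 2 (k(r) = -⅓*(-6) = 2)
f(S) = (-3 + S)²
R(x) = 16/3 - x/6 (R(x) = 6 - (4 + x)/6 = 6 + (-⅔ - x/6) = 16/3 - x/6)
(M(-3)*R(6))*f(k(3)) = (-3*(16/3 - ⅙*6))*(-3 + 2)² = -3*(16/3 - 1)*(-1)² = -3*13/3*1 = -13*1 = -13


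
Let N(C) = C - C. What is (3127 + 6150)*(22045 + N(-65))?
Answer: 204511465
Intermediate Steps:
N(C) = 0
(3127 + 6150)*(22045 + N(-65)) = (3127 + 6150)*(22045 + 0) = 9277*22045 = 204511465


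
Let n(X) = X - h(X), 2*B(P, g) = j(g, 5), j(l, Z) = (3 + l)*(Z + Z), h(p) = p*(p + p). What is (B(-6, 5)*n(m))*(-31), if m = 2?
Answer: 7440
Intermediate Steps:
h(p) = 2*p**2 (h(p) = p*(2*p) = 2*p**2)
j(l, Z) = 2*Z*(3 + l) (j(l, Z) = (3 + l)*(2*Z) = 2*Z*(3 + l))
B(P, g) = 15 + 5*g (B(P, g) = (2*5*(3 + g))/2 = (30 + 10*g)/2 = 15 + 5*g)
n(X) = X - 2*X**2
(B(-6, 5)*n(m))*(-31) = ((15 + 5*5)*(2*(1 - 2*2)))*(-31) = ((15 + 25)*(2*(1 - 4)))*(-31) = (40*(2*(-3)))*(-31) = (40*(-6))*(-31) = -240*(-31) = 7440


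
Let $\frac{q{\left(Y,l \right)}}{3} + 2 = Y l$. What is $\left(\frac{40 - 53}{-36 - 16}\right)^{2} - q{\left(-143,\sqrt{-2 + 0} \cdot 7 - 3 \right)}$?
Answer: $- \frac{20495}{16} + 3003 i \sqrt{2} \approx -1280.9 + 4246.9 i$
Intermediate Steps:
$q{\left(Y,l \right)} = -6 + 3 Y l$
$\left(\frac{40 - 53}{-36 - 16}\right)^{2} - q{\left(-143,\sqrt{-2 + 0} \cdot 7 - 3 \right)} = \left(\frac{40 - 53}{-36 - 16}\right)^{2} - \left(-6 + 3 \left(-143\right) \left(\sqrt{-2 + 0} \cdot 7 - 3\right)\right) = \left(- \frac{13}{-36 - 16}\right)^{2} - \left(-6 + 3 \left(-143\right) \left(\sqrt{-2} \cdot 7 - 3\right)\right) = \left(- \frac{13}{-52}\right)^{2} - \left(-6 + 3 \left(-143\right) \left(i \sqrt{2} \cdot 7 - 3\right)\right) = \left(\left(-13\right) \left(- \frac{1}{52}\right)\right)^{2} - \left(-6 + 3 \left(-143\right) \left(7 i \sqrt{2} - 3\right)\right) = \left(\frac{1}{4}\right)^{2} - \left(-6 + 3 \left(-143\right) \left(-3 + 7 i \sqrt{2}\right)\right) = \frac{1}{16} - \left(-6 + \left(1287 - 3003 i \sqrt{2}\right)\right) = \frac{1}{16} - \left(1281 - 3003 i \sqrt{2}\right) = - \frac{20495}{16} + 3003 i \sqrt{2}$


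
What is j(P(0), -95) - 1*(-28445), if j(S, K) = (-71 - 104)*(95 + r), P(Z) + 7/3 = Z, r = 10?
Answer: 10070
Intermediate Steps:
P(Z) = -7/3 + Z
j(S, K) = -18375 (j(S, K) = (-71 - 104)*(95 + 10) = -175*105 = -18375)
j(P(0), -95) - 1*(-28445) = -18375 - 1*(-28445) = -18375 + 28445 = 10070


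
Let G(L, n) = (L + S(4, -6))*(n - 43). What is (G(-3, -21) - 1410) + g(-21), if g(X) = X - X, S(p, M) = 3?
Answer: -1410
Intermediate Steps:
g(X) = 0
G(L, n) = (-43 + n)*(3 + L) (G(L, n) = (L + 3)*(n - 43) = (3 + L)*(-43 + n) = (-43 + n)*(3 + L))
(G(-3, -21) - 1410) + g(-21) = ((-129 - 43*(-3) + 3*(-21) - 3*(-21)) - 1410) + 0 = ((-129 + 129 - 63 + 63) - 1410) + 0 = (0 - 1410) + 0 = -1410 + 0 = -1410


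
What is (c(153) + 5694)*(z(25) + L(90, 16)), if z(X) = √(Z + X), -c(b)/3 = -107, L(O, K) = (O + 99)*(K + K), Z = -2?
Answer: 36378720 + 6015*√23 ≈ 3.6408e+7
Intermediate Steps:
L(O, K) = 2*K*(99 + O) (L(O, K) = (99 + O)*(2*K) = 2*K*(99 + O))
c(b) = 321 (c(b) = -3*(-107) = 321)
z(X) = √(-2 + X)
(c(153) + 5694)*(z(25) + L(90, 16)) = (321 + 5694)*(√(-2 + 25) + 2*16*(99 + 90)) = 6015*(√23 + 2*16*189) = 6015*(√23 + 6048) = 6015*(6048 + √23) = 36378720 + 6015*√23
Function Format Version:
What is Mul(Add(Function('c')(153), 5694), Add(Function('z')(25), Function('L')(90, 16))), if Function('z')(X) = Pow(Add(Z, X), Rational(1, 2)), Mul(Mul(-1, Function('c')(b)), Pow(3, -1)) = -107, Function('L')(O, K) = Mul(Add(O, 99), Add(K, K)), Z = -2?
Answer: Add(36378720, Mul(6015, Pow(23, Rational(1, 2)))) ≈ 3.6408e+7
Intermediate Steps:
Function('L')(O, K) = Mul(2, K, Add(99, O)) (Function('L')(O, K) = Mul(Add(99, O), Mul(2, K)) = Mul(2, K, Add(99, O)))
Function('c')(b) = 321 (Function('c')(b) = Mul(-3, -107) = 321)
Function('z')(X) = Pow(Add(-2, X), Rational(1, 2))
Mul(Add(Function('c')(153), 5694), Add(Function('z')(25), Function('L')(90, 16))) = Mul(Add(321, 5694), Add(Pow(Add(-2, 25), Rational(1, 2)), Mul(2, 16, Add(99, 90)))) = Mul(6015, Add(Pow(23, Rational(1, 2)), Mul(2, 16, 189))) = Mul(6015, Add(Pow(23, Rational(1, 2)), 6048)) = Mul(6015, Add(6048, Pow(23, Rational(1, 2)))) = Add(36378720, Mul(6015, Pow(23, Rational(1, 2))))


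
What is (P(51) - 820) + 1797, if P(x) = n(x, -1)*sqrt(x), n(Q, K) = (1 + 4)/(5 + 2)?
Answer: 977 + 5*sqrt(51)/7 ≈ 982.10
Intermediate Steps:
n(Q, K) = 5/7
P(x) = 5*sqrt(x)/7
(P(51) - 820) + 1797 = (5*sqrt(51)/7 - 820) + 1797 = (-820 + 5*sqrt(51)/7) + 1797 = 977 + 5*sqrt(51)/7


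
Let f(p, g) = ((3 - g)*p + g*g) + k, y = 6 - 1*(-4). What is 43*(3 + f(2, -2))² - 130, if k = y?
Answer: 31217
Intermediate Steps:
y = 10 (y = 6 + 4 = 10)
k = 10
f(p, g) = 10 + g² + p*(3 - g) (f(p, g) = ((3 - g)*p + g*g) + 10 = (p*(3 - g) + g²) + 10 = (g² + p*(3 - g)) + 10 = 10 + g² + p*(3 - g))
43*(3 + f(2, -2))² - 130 = 43*(3 + (10 + (-2)² + 3*2 - 1*(-2)*2))² - 130 = 43*(3 + (10 + 4 + 6 + 4))² - 130 = 43*(3 + 24)² - 130 = 43*27² - 130 = 43*729 - 130 = 31347 - 130 = 31217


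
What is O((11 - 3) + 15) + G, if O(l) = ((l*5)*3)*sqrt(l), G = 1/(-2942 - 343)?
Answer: -1/3285 + 345*sqrt(23) ≈ 1654.6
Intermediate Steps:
G = -1/3285 (G = 1/(-3285) = -1/3285 ≈ -0.00030441)
O(l) = 15*l**(3/2) (O(l) = ((5*l)*3)*sqrt(l) = (15*l)*sqrt(l) = 15*l**(3/2))
O((11 - 3) + 15) + G = 15*((11 - 3) + 15)**(3/2) - 1/3285 = 15*(8 + 15)**(3/2) - 1/3285 = 15*23**(3/2) - 1/3285 = 15*(23*sqrt(23)) - 1/3285 = 345*sqrt(23) - 1/3285 = -1/3285 + 345*sqrt(23)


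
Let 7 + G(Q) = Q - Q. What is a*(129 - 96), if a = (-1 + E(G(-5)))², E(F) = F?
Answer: 2112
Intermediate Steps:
G(Q) = -7 (G(Q) = -7 + (Q - Q) = -7 + 0 = -7)
a = 64 (a = (-1 - 7)² = (-8)² = 64)
a*(129 - 96) = 64*(129 - 96) = 64*33 = 2112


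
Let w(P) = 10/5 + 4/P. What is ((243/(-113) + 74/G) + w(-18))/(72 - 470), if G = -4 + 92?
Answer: -20953/17809704 ≈ -0.0011765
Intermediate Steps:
G = 88
w(P) = 2 + 4/P (w(P) = 10*(1/5) + 4/P = 2 + 4/P)
((243/(-113) + 74/G) + w(-18))/(72 - 470) = ((243/(-113) + 74/88) + (2 + 4/(-18)))/(72 - 470) = ((243*(-1/113) + 74*(1/88)) + (2 + 4*(-1/18)))/(-398) = ((-243/113 + 37/44) + (2 - 2/9))*(-1/398) = (-6511/4972 + 16/9)*(-1/398) = (20953/44748)*(-1/398) = -20953/17809704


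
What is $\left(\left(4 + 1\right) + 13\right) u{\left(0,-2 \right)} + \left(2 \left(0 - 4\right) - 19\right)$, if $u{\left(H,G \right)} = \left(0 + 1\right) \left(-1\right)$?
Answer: $-45$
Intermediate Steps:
$u{\left(H,G \right)} = -1$ ($u{\left(H,G \right)} = 1 \left(-1\right) = -1$)
$\left(\left(4 + 1\right) + 13\right) u{\left(0,-2 \right)} + \left(2 \left(0 - 4\right) - 19\right) = \left(\left(4 + 1\right) + 13\right) \left(-1\right) + \left(2 \left(0 - 4\right) - 19\right) = \left(5 + 13\right) \left(-1\right) + \left(2 \left(-4\right) - 19\right) = 18 \left(-1\right) - 27 = -18 - 27 = -45$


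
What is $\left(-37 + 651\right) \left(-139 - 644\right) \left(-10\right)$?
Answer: $4807620$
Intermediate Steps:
$\left(-37 + 651\right) \left(-139 - 644\right) \left(-10\right) = 614 \left(-139 - 644\right) \left(-10\right) = 614 \left(-783\right) \left(-10\right) = \left(-480762\right) \left(-10\right) = 4807620$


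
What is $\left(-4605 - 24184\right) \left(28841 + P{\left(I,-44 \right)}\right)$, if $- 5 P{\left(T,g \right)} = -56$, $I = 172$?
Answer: $- \frac{4153129929}{5} \approx -8.3063 \cdot 10^{8}$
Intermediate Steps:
$P{\left(T,g \right)} = \frac{56}{5}$ ($P{\left(T,g \right)} = \left(- \frac{1}{5}\right) \left(-56\right) = \frac{56}{5}$)
$\left(-4605 - 24184\right) \left(28841 + P{\left(I,-44 \right)}\right) = \left(-4605 - 24184\right) \left(28841 + \frac{56}{5}\right) = \left(-28789\right) \frac{144261}{5} = - \frac{4153129929}{5}$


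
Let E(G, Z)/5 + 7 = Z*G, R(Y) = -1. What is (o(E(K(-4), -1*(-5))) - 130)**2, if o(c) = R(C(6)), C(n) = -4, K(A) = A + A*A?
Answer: 17161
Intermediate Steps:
K(A) = A + A**2
E(G, Z) = -35 + 5*G*Z (E(G, Z) = -35 + 5*(Z*G) = -35 + 5*(G*Z) = -35 + 5*G*Z)
o(c) = -1
(o(E(K(-4), -1*(-5))) - 130)**2 = (-1 - 130)**2 = (-131)**2 = 17161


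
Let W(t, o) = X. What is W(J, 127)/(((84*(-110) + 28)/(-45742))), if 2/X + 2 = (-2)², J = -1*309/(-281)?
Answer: 22871/4606 ≈ 4.9655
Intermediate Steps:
J = 309/281 (J = -309*(-1/281) = 309/281 ≈ 1.0996)
X = 1 (X = 2/(-2 + (-2)²) = 2/(-2 + 4) = 2/2 = 2*(½) = 1)
W(t, o) = 1
W(J, 127)/(((84*(-110) + 28)/(-45742))) = 1/((84*(-110) + 28)/(-45742)) = 1/((-9240 + 28)*(-1/45742)) = 1/(-9212*(-1/45742)) = 1/(4606/22871) = 1*(22871/4606) = 22871/4606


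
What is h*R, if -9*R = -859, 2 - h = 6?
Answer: -3436/9 ≈ -381.78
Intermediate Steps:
h = -4 (h = 2 - 1*6 = 2 - 6 = -4)
R = 859/9 (R = -⅑*(-859) = 859/9 ≈ 95.444)
h*R = -4*859/9 = -3436/9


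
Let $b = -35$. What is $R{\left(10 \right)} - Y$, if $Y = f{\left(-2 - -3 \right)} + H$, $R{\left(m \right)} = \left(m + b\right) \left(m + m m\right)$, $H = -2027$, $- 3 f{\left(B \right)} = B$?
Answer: $- \frac{2168}{3} \approx -722.67$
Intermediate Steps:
$f{\left(B \right)} = - \frac{B}{3}$
$R{\left(m \right)} = \left(-35 + m\right) \left(m + m^{2}\right)$ ($R{\left(m \right)} = \left(m - 35\right) \left(m + m m\right) = \left(-35 + m\right) \left(m + m^{2}\right)$)
$Y = - \frac{6082}{3}$ ($Y = - \frac{-2 - -3}{3} - 2027 = - \frac{-2 + 3}{3} - 2027 = \left(- \frac{1}{3}\right) 1 - 2027 = - \frac{1}{3} - 2027 = - \frac{6082}{3} \approx -2027.3$)
$R{\left(10 \right)} - Y = 10 \left(-35 + 10^{2} - 340\right) - - \frac{6082}{3} = 10 \left(-35 + 100 - 340\right) + \frac{6082}{3} = 10 \left(-275\right) + \frac{6082}{3} = -2750 + \frac{6082}{3} = - \frac{2168}{3}$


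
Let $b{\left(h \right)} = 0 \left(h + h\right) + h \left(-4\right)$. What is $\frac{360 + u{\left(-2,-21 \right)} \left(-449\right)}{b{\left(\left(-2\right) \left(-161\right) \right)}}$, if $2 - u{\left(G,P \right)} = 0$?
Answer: $\frac{269}{644} \approx 0.4177$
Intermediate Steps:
$u{\left(G,P \right)} = 2$ ($u{\left(G,P \right)} = 2 - 0 = 2 + 0 = 2$)
$b{\left(h \right)} = - 4 h$ ($b{\left(h \right)} = 0 \cdot 2 h - 4 h = 0 - 4 h = - 4 h$)
$\frac{360 + u{\left(-2,-21 \right)} \left(-449\right)}{b{\left(\left(-2\right) \left(-161\right) \right)}} = \frac{360 + 2 \left(-449\right)}{\left(-4\right) \left(\left(-2\right) \left(-161\right)\right)} = \frac{360 - 898}{\left(-4\right) 322} = - \frac{538}{-1288} = \left(-538\right) \left(- \frac{1}{1288}\right) = \frac{269}{644}$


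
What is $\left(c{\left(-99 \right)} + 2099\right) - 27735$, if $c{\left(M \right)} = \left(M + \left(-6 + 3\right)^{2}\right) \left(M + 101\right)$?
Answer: $-25816$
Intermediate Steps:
$c{\left(M \right)} = \left(9 + M\right) \left(101 + M\right)$ ($c{\left(M \right)} = \left(M + \left(-3\right)^{2}\right) \left(101 + M\right) = \left(M + 9\right) \left(101 + M\right) = \left(9 + M\right) \left(101 + M\right)$)
$\left(c{\left(-99 \right)} + 2099\right) - 27735 = \left(\left(909 + \left(-99\right)^{2} + 110 \left(-99\right)\right) + 2099\right) - 27735 = \left(\left(909 + 9801 - 10890\right) + 2099\right) - 27735 = \left(-180 + 2099\right) - 27735 = 1919 - 27735 = -25816$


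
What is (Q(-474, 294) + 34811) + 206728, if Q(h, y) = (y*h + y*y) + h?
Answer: 188145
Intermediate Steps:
Q(h, y) = h + y**2 + h*y (Q(h, y) = (h*y + y**2) + h = (y**2 + h*y) + h = h + y**2 + h*y)
(Q(-474, 294) + 34811) + 206728 = ((-474 + 294**2 - 474*294) + 34811) + 206728 = ((-474 + 86436 - 139356) + 34811) + 206728 = (-53394 + 34811) + 206728 = -18583 + 206728 = 188145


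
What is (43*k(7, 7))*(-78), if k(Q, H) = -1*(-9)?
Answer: -30186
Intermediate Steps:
k(Q, H) = 9
(43*k(7, 7))*(-78) = (43*9)*(-78) = 387*(-78) = -30186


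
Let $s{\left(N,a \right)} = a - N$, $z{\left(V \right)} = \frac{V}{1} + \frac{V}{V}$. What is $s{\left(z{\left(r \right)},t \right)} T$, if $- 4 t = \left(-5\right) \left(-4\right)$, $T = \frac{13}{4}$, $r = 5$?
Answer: $- \frac{143}{4} \approx -35.75$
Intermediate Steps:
$T = \frac{13}{4}$ ($T = 13 \cdot \frac{1}{4} = \frac{13}{4} \approx 3.25$)
$t = -5$ ($t = - \frac{\left(-5\right) \left(-4\right)}{4} = \left(- \frac{1}{4}\right) 20 = -5$)
$z{\left(V \right)} = 1 + V$ ($z{\left(V \right)} = V 1 + 1 = V + 1 = 1 + V$)
$s{\left(z{\left(r \right)},t \right)} T = \left(-5 - \left(1 + 5\right)\right) \frac{13}{4} = \left(-5 - 6\right) \frac{13}{4} = \left(-11\right) \frac{13}{4} = - \frac{143}{4}$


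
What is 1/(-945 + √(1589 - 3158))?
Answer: -315/298198 - I*√1569/894594 ≈ -0.0010563 - 4.4278e-5*I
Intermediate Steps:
1/(-945 + √(1589 - 3158)) = 1/(-945 + √(-1569)) = 1/(-945 + I*√1569)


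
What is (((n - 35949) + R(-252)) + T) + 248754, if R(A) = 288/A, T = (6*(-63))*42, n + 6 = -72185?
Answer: 873158/7 ≈ 1.2474e+5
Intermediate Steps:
n = -72191 (n = -6 - 72185 = -72191)
T = -15876 (T = -378*42 = -15876)
(((n - 35949) + R(-252)) + T) + 248754 = (((-72191 - 35949) + 288/(-252)) - 15876) + 248754 = ((-108140 + 288*(-1/252)) - 15876) + 248754 = ((-108140 - 8/7) - 15876) + 248754 = (-756988/7 - 15876) + 248754 = -868120/7 + 248754 = 873158/7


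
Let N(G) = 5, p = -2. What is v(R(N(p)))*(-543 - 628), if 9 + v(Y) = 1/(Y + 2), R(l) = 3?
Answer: 51524/5 ≈ 10305.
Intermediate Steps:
v(Y) = -9 + 1/(2 + Y) (v(Y) = -9 + 1/(Y + 2) = -9 + 1/(2 + Y))
v(R(N(p)))*(-543 - 628) = ((-17 - 9*3)/(2 + 3))*(-543 - 628) = ((-17 - 27)/5)*(-1171) = ((⅕)*(-44))*(-1171) = -44/5*(-1171) = 51524/5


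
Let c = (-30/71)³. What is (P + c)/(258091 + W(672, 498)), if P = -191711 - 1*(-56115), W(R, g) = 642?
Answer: -48531326956/92603386763 ≈ -0.52408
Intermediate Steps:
P = -135596 (P = -191711 + 56115 = -135596)
c = -27000/357911 (c = (-30*1/71)³ = (-30/71)³ = -27000/357911 ≈ -0.075438)
(P + c)/(258091 + W(672, 498)) = (-135596 - 27000/357911)/(258091 + 642) = -48531326956/357911/258733 = -48531326956/357911*1/258733 = -48531326956/92603386763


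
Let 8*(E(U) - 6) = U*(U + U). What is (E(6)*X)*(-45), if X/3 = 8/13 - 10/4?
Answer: 99225/26 ≈ 3816.3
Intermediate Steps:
X = -147/26 (X = 3*(8/13 - 10/4) = 3*(8*(1/13) - 10*¼) = 3*(8/13 - 5/2) = 3*(-49/26) = -147/26 ≈ -5.6538)
E(U) = 6 + U²/4 (E(U) = 6 + (U*(U + U))/8 = 6 + (U*(2*U))/8 = 6 + (2*U²)/8 = 6 + U²/4)
(E(6)*X)*(-45) = ((6 + (¼)*6²)*(-147/26))*(-45) = ((6 + (¼)*36)*(-147/26))*(-45) = ((6 + 9)*(-147/26))*(-45) = (15*(-147/26))*(-45) = -2205/26*(-45) = 99225/26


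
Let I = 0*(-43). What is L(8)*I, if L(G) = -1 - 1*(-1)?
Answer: 0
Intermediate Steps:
I = 0
L(G) = 0 (L(G) = -1 + 1 = 0)
L(8)*I = 0*0 = 0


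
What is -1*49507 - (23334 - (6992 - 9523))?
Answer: -75372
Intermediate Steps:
-1*49507 - (23334 - (6992 - 9523)) = -49507 - (23334 - 1*(-2531)) = -49507 - (23334 + 2531) = -49507 - 1*25865 = -49507 - 25865 = -75372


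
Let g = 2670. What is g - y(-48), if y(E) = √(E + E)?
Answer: 2670 - 4*I*√6 ≈ 2670.0 - 9.798*I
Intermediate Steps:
y(E) = √2*√E (y(E) = √(2*E) = √2*√E)
g - y(-48) = 2670 - √2*√(-48) = 2670 - √2*4*I*√3 = 2670 - 4*I*√6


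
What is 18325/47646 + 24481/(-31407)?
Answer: -196962817/498805974 ≈ -0.39487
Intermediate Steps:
18325/47646 + 24481/(-31407) = 18325*(1/47646) + 24481*(-1/31407) = 18325/47646 - 24481/31407 = -196962817/498805974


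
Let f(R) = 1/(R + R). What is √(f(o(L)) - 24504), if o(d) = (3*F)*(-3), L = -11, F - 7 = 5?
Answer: I*√31757190/36 ≈ 156.54*I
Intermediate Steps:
F = 12 (F = 7 + 5 = 12)
o(d) = -108 (o(d) = (3*12)*(-3) = 36*(-3) = -108)
f(R) = 1/(2*R)
√(f(o(L)) - 24504) = √((½)/(-108) - 24504) = √((½)*(-1/108) - 24504) = √(-1/216 - 24504) = √(-5292865/216) = I*√31757190/36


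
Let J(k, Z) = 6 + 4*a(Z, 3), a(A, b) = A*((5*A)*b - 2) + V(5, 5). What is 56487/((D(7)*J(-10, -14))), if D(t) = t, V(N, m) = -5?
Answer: 56487/83006 ≈ 0.68052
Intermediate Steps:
a(A, b) = -5 + A*(-2 + 5*A*b) (a(A, b) = A*((5*A)*b - 2) - 5 = A*(5*A*b - 2) - 5 = A*(-2 + 5*A*b) - 5 = -5 + A*(-2 + 5*A*b))
J(k, Z) = -14 - 8*Z + 60*Z² (J(k, Z) = 6 + 4*(-5 - 2*Z + 5*3*Z²) = 6 + 4*(-5 - 2*Z + 15*Z²) = 6 + (-20 - 8*Z + 60*Z²) = -14 - 8*Z + 60*Z²)
56487/((D(7)*J(-10, -14))) = 56487/((7*(-14 - 8*(-14) + 60*(-14)²))) = 56487/((7*(-14 + 112 + 60*196))) = 56487/((7*(-14 + 112 + 11760))) = 56487/((7*11858)) = 56487/83006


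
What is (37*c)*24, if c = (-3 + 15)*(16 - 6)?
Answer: 106560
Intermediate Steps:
c = 120 (c = 12*10 = 120)
(37*c)*24 = (37*120)*24 = 4440*24 = 106560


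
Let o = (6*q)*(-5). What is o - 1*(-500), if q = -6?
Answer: 680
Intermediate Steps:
o = 180 (o = (6*(-6))*(-5) = -36*(-5) = 180)
o - 1*(-500) = 180 - 1*(-500) = 180 + 500 = 680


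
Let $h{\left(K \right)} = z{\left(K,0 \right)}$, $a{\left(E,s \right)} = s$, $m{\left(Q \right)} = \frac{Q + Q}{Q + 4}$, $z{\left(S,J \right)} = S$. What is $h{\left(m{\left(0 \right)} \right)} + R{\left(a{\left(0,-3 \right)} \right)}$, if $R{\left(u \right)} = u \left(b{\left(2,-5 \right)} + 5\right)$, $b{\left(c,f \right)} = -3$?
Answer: $-6$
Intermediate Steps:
$m{\left(Q \right)} = \frac{2 Q}{4 + Q}$
$R{\left(u \right)} = 2 u$ ($R{\left(u \right)} = u \left(-3 + 5\right) = u 2 = 2 u$)
$h{\left(K \right)} = K$
$h{\left(m{\left(0 \right)} \right)} + R{\left(a{\left(0,-3 \right)} \right)} = 2 \cdot 0 \frac{1}{4 + 0} + 2 \left(-3\right) = 2 \cdot 0 \cdot \frac{1}{4} - 6 = 0 - 6 = -6$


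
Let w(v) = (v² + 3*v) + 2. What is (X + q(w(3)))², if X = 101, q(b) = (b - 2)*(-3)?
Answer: 2209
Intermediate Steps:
w(v) = 2 + v² + 3*v
q(b) = 6 - 3*b (q(b) = (-2 + b)*(-3) = 6 - 3*b)
(X + q(w(3)))² = (101 + (6 - 3*(2 + 3² + 3*3)))² = (101 + (6 - 3*(2 + 9 + 9)))² = (101 + (6 - 3*20))² = (101 + (6 - 60))² = (101 - 54)² = 47² = 2209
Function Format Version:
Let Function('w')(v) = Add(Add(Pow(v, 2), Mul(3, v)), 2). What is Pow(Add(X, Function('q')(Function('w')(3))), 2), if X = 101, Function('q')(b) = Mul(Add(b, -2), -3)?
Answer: 2209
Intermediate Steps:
Function('w')(v) = Add(2, Pow(v, 2), Mul(3, v))
Function('q')(b) = Add(6, Mul(-3, b)) (Function('q')(b) = Mul(Add(-2, b), -3) = Add(6, Mul(-3, b)))
Pow(Add(X, Function('q')(Function('w')(3))), 2) = Pow(Add(101, Add(6, Mul(-3, Add(2, Pow(3, 2), Mul(3, 3))))), 2) = Pow(Add(101, Add(6, Mul(-3, Add(2, 9, 9)))), 2) = Pow(Add(101, Add(6, Mul(-3, 20))), 2) = Pow(Add(101, Add(6, -60)), 2) = Pow(Add(101, -54), 2) = Pow(47, 2) = 2209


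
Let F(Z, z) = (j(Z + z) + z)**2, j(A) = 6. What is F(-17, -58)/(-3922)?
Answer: -1352/1961 ≈ -0.68944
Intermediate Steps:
F(Z, z) = (6 + z)**2
F(-17, -58)/(-3922) = (6 - 58)**2/(-3922) = (-52)**2*(-1/3922) = 2704*(-1/3922) = -1352/1961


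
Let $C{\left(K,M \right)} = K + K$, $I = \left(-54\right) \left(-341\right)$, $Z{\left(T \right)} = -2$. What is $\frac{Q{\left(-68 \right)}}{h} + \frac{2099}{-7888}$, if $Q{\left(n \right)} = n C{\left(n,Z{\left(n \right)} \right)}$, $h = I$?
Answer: $\frac{17148619}{72624816} \approx 0.23613$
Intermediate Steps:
$I = 18414$
$h = 18414$
$C{\left(K,M \right)} = 2 K$
$Q{\left(n \right)} = 2 n^{2}$ ($Q{\left(n \right)} = n 2 n = 2 n^{2}$)
$\frac{Q{\left(-68 \right)}}{h} + \frac{2099}{-7888} = \frac{2 \left(-68\right)^{2}}{18414} + \frac{2099}{-7888} = 2 \cdot 4624 \cdot \frac{1}{18414} + 2099 \left(- \frac{1}{7888}\right) = 9248 \cdot \frac{1}{18414} - \frac{2099}{7888} = \frac{4624}{9207} - \frac{2099}{7888} = \frac{17148619}{72624816}$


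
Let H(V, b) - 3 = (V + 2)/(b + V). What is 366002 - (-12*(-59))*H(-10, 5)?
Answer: 1813726/5 ≈ 3.6275e+5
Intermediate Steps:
H(V, b) = 3 + (2 + V)/(V + b) (H(V, b) = 3 + (V + 2)/(b + V) = 3 + (2 + V)/(V + b))
366002 - (-12*(-59))*H(-10, 5) = 366002 - (-12*(-59))*(2 + 3*5 + 4*(-10))/(-10 + 5) = 366002 - 708*(2 + 15 - 40)/(-5) = 366002 - 708*(-⅕*(-23)) = 366002 - 708*23/5 = 366002 - 1*16284/5 = 366002 - 16284/5 = 1813726/5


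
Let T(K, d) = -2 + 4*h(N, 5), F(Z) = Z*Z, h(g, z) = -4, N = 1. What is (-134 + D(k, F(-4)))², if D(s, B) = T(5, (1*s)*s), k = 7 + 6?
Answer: 23104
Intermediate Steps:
F(Z) = Z²
k = 13
T(K, d) = -18 (T(K, d) = -2 + 4*(-4) = -2 - 16 = -18)
D(s, B) = -18
(-134 + D(k, F(-4)))² = (-134 - 18)² = (-152)² = 23104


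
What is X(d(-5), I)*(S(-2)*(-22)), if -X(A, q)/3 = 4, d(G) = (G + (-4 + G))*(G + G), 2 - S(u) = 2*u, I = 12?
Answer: 1584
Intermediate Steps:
S(u) = 2 - 2*u
d(G) = 2*G*(-4 + 2*G) (d(G) = (-4 + 2*G)*(2*G) = 2*G*(-4 + 2*G))
X(A, q) = -12 (X(A, q) = -3*4 = -12)
X(d(-5), I)*(S(-2)*(-22)) = -12*(2 - 2*(-2))*(-22) = -12*(2 + 4)*(-22) = -72*(-22) = -12*(-132) = 1584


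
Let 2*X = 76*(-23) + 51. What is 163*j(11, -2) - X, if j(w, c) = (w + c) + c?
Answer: 3979/2 ≈ 1989.5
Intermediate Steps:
j(w, c) = w + 2*c (j(w, c) = (c + w) + c = w + 2*c)
X = -1697/2 (X = (76*(-23) + 51)/2 = (-1748 + 51)/2 = (1/2)*(-1697) = -1697/2 ≈ -848.50)
163*j(11, -2) - X = 163*(11 + 2*(-2)) - 1*(-1697/2) = 163*(11 - 4) + 1697/2 = 163*7 + 1697/2 = 1141 + 1697/2 = 3979/2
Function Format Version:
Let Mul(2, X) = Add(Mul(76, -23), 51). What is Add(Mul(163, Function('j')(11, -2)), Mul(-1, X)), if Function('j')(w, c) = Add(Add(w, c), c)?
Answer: Rational(3979, 2) ≈ 1989.5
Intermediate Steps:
Function('j')(w, c) = Add(w, Mul(2, c)) (Function('j')(w, c) = Add(Add(c, w), c) = Add(w, Mul(2, c)))
X = Rational(-1697, 2) (X = Mul(Rational(1, 2), Add(Mul(76, -23), 51)) = Mul(Rational(1, 2), Add(-1748, 51)) = Mul(Rational(1, 2), -1697) = Rational(-1697, 2) ≈ -848.50)
Add(Mul(163, Function('j')(11, -2)), Mul(-1, X)) = Add(Mul(163, Add(11, Mul(2, -2))), Mul(-1, Rational(-1697, 2))) = Add(Mul(163, Add(11, -4)), Rational(1697, 2)) = Add(Mul(163, 7), Rational(1697, 2)) = Add(1141, Rational(1697, 2)) = Rational(3979, 2)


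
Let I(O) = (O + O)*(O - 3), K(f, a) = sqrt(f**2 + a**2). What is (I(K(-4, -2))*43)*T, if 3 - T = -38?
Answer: 70520 - 21156*sqrt(5) ≈ 23214.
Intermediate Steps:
K(f, a) = sqrt(a**2 + f**2)
I(O) = 2*O*(-3 + O) (I(O) = (2*O)*(-3 + O) = 2*O*(-3 + O))
T = 41 (T = 3 - 1*(-38) = 3 + 38 = 41)
(I(K(-4, -2))*43)*T = ((2*sqrt((-2)**2 + (-4)**2)*(-3 + sqrt((-2)**2 + (-4)**2)))*43)*41 = ((2*sqrt(4 + 16)*(-3 + sqrt(4 + 16)))*43)*41 = ((2*sqrt(20)*(-3 + sqrt(20)))*43)*41 = ((2*(2*sqrt(5))*(-3 + 2*sqrt(5)))*43)*41 = ((4*sqrt(5)*(-3 + 2*sqrt(5)))*43)*41 = (172*sqrt(5)*(-3 + 2*sqrt(5)))*41 = 7052*sqrt(5)*(-3 + 2*sqrt(5))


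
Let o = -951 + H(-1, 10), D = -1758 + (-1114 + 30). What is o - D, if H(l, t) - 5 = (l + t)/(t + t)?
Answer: 37929/20 ≈ 1896.4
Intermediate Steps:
H(l, t) = 5 + (l + t)/(2*t) (H(l, t) = 5 + (l + t)/(t + t) = 5 + (l + t)/((2*t)) = 5 + (l + t)*(1/(2*t)) = 5 + (l + t)/(2*t))
D = -2842 (D = -1758 - 1084 = -2842)
o = -18911/20 (o = -951 + (½)*(-1 + 11*10)/10 = -951 + (½)*(⅒)*(-1 + 110) = -951 + (½)*(⅒)*109 = -951 + 109/20 = -18911/20 ≈ -945.55)
o - D = -18911/20 - 1*(-2842) = -18911/20 + 2842 = 37929/20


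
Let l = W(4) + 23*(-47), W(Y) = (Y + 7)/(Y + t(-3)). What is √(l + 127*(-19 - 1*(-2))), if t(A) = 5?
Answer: I*√29149/3 ≈ 56.91*I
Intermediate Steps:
W(Y) = (7 + Y)/(5 + Y) (W(Y) = (Y + 7)/(Y + 5) = (7 + Y)/(5 + Y))
l = -9718/9 (l = (7 + 4)/(5 + 4) + 23*(-47) = 11/9 - 1081 = -9718/9 ≈ -1079.8)
√(l + 127*(-19 - 1*(-2))) = √(-9718/9 + 127*(-19 - 1*(-2))) = √(-9718/9 + 127*(-19 + 2)) = √(-9718/9 + 127*(-17)) = √(-9718/9 - 2159) = √(-29149/9) = I*√29149/3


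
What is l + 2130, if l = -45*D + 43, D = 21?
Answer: 1228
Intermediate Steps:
l = -902 (l = -45*21 + 43 = -945 + 43 = -902)
l + 2130 = -902 + 2130 = 1228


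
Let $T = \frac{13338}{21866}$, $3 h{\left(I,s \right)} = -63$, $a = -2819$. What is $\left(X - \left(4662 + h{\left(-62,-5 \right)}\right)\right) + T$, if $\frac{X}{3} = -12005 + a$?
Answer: $- \frac{41303520}{841} \approx -49112.0$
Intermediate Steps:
$h{\left(I,s \right)} = -21$ ($h{\left(I,s \right)} = \frac{1}{3} \left(-63\right) = -21$)
$T = \frac{513}{841}$ ($T = 13338 \cdot \frac{1}{21866} = \frac{513}{841} \approx 0.60999$)
$X = -44472$ ($X = 3 \left(-12005 - 2819\right) = 3 \left(-14824\right) = -44472$)
$\left(X - \left(4662 + h{\left(-62,-5 \right)}\right)\right) + T = \left(-44472 - 4641\right) + \frac{513}{841} = -49113 + \frac{513}{841} = - \frac{41303520}{841}$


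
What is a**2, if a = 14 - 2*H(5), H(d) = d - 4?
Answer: 144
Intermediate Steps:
H(d) = -4 + d
a = 12 (a = 14 - 2*(-4 + 5) = 14 - 2*1 = 14 - 2 = 12)
a**2 = 12**2 = 144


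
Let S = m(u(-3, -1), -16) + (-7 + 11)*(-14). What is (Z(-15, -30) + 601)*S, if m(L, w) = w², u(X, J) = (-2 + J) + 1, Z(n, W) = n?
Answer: 117200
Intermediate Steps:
u(X, J) = -1 + J
S = 200 (S = (-16)² + (-7 + 11)*(-14) = 256 + 4*(-14) = 256 - 56 = 200)
(Z(-15, -30) + 601)*S = (-15 + 601)*200 = 586*200 = 117200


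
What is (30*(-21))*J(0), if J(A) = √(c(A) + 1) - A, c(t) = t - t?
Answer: -630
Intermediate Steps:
c(t) = 0
J(A) = 1 - A (J(A) = √(0 + 1) - A = √1 - A = 1 - A)
(30*(-21))*J(0) = (30*(-21))*(1 - 1*0) = -630*(1 + 0) = -630*1 = -630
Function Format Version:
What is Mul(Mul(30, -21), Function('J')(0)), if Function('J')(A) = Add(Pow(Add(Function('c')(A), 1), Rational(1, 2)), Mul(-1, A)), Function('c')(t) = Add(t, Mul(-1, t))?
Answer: -630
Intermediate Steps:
Function('c')(t) = 0
Function('J')(A) = Add(1, Mul(-1, A)) (Function('J')(A) = Add(Pow(Add(0, 1), Rational(1, 2)), Mul(-1, A)) = Add(Pow(1, Rational(1, 2)), Mul(-1, A)) = Add(1, Mul(-1, A)))
Mul(Mul(30, -21), Function('J')(0)) = Mul(Mul(30, -21), Add(1, Mul(-1, 0))) = Mul(-630, Add(1, 0)) = Mul(-630, 1) = -630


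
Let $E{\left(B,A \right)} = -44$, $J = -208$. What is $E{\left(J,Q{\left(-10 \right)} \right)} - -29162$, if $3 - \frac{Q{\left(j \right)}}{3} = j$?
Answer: $29118$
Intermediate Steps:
$Q{\left(j \right)} = 9 - 3 j$
$E{\left(J,Q{\left(-10 \right)} \right)} - -29162 = -44 - -29162 = -44 + 29162 = 29118$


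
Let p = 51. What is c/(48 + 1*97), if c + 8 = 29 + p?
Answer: 72/145 ≈ 0.49655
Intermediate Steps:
c = 72 (c = -8 + (29 + 51) = -8 + 80 = 72)
c/(48 + 1*97) = 72/(48 + 1*97) = 72/(48 + 97) = 72/145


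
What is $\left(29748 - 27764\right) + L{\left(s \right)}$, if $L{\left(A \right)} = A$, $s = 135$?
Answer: $2119$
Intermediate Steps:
$\left(29748 - 27764\right) + L{\left(s \right)} = \left(29748 - 27764\right) + 135 = 1984 + 135 = 2119$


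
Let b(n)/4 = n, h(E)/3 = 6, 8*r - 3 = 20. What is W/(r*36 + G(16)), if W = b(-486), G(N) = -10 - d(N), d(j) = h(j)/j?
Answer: -15552/739 ≈ -21.045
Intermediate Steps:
r = 23/8 (r = 3/8 + (⅛)*20 = 3/8 + 5/2 = 23/8 ≈ 2.8750)
h(E) = 18 (h(E) = 3*6 = 18)
d(j) = 18/j
b(n) = 4*n
G(N) = -10 - 18/N
W = -1944 (W = 4*(-486) = -1944)
W/(r*36 + G(16)) = -1944/((23/8)*36 + (-10 - 18/16)) = -1944/(207/2 + (-10 - 18*1/16)) = -1944/(207/2 + (-10 - 9/8)) = -1944/(207/2 - 89/8) = -1944/739/8 = -1944*8/739 = -15552/739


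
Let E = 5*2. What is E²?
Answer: 100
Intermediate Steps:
E = 10
E² = 10² = 100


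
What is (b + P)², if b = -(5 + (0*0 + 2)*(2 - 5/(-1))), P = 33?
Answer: 196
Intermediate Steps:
b = -19 (b = -(5 + (0 + 2)*(2 - 5*(-1))) = -(5 + 2*(2 + 5)) = -(5 + 2*7) = -(5 + 14) = -1*19 = -19)
(b + P)² = (-19 + 33)² = 14² = 196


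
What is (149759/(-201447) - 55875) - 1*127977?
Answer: -37036583603/201447 ≈ -1.8385e+5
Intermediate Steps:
(149759/(-201447) - 55875) - 1*127977 = (149759*(-1/201447) - 55875) - 127977 = (-149759/201447 - 55875) - 127977 = -11256000884/201447 - 127977 = -37036583603/201447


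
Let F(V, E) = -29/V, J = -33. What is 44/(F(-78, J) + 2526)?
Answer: 3432/197057 ≈ 0.017416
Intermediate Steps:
44/(F(-78, J) + 2526) = 44/(-29/(-78) + 2526) = 44/(-29*(-1/78) + 2526) = 44/(29/78 + 2526) = 44/(197057/78) = (78/197057)*44 = 3432/197057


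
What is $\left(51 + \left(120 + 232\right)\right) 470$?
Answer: $189410$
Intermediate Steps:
$\left(51 + \left(120 + 232\right)\right) 470 = \left(51 + 352\right) 470 = 403 \cdot 470 = 189410$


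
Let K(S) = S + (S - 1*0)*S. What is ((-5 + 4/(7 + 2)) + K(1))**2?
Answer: 529/81 ≈ 6.5309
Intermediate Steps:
K(S) = S + S**2 (K(S) = S + (S + 0)*S = S + S*S = S + S**2)
((-5 + 4/(7 + 2)) + K(1))**2 = ((-5 + 4/(7 + 2)) + 1*(1 + 1))**2 = ((-5 + 4/9) + 1*2)**2 = ((-5 + 4*(1/9)) + 2)**2 = ((-5 + 4/9) + 2)**2 = (-41/9 + 2)**2 = (-23/9)**2 = 529/81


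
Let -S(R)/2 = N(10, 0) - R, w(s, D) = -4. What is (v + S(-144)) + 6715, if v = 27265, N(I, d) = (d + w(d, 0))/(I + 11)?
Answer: 707540/21 ≈ 33692.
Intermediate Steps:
N(I, d) = (-4 + d)/(11 + I) (N(I, d) = (d - 4)/(I + 11) = (-4 + d)/(11 + I))
S(R) = 8/21 + 2*R (S(R) = -2*((-4 + 0)/(11 + 10) - R) = -2*(-4/21 - R) = 8/21 + 2*R)
(v + S(-144)) + 6715 = (27265 + (8/21 + 2*(-144))) + 6715 = (27265 + (8/21 - 288)) + 6715 = (27265 - 6040/21) + 6715 = 566525/21 + 6715 = 707540/21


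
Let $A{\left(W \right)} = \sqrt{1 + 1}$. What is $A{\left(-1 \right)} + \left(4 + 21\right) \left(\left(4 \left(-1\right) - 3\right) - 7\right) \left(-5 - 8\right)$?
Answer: $4550 + \sqrt{2} \approx 4551.4$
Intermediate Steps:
$A{\left(W \right)} = \sqrt{2}$
$A{\left(-1 \right)} + \left(4 + 21\right) \left(\left(4 \left(-1\right) - 3\right) - 7\right) \left(-5 - 8\right) = \sqrt{2} + \left(4 + 21\right) \left(\left(4 \left(-1\right) - 3\right) - 7\right) \left(-5 - 8\right) = \sqrt{2} + 25 \left(\left(-4 - 3\right) - 7\right) \left(-5 - 8\right) = \sqrt{2} + 25 \left(-7 - 7\right) \left(-13\right) = \sqrt{2} + 25 \left(-14\right) \left(-13\right) = \sqrt{2} - -4550 = \sqrt{2} + 4550 = 4550 + \sqrt{2}$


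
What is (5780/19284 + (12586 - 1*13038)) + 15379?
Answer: 71964512/4821 ≈ 14927.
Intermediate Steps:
(5780/19284 + (12586 - 1*13038)) + 15379 = (5780*(1/19284) + (12586 - 13038)) + 15379 = (1445/4821 - 452) + 15379 = -2177647/4821 + 15379 = 71964512/4821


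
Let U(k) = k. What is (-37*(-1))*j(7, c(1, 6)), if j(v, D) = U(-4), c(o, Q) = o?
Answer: -148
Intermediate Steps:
j(v, D) = -4
(-37*(-1))*j(7, c(1, 6)) = -37*(-1)*(-4) = 37*(-4) = -148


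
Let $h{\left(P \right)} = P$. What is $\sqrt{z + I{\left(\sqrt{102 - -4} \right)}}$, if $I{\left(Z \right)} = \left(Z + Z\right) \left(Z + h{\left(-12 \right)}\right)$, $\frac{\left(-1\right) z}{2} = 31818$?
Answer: $2 \sqrt{-15856 - 6 \sqrt{106}} \approx 252.33 i$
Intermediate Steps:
$z = -63636$ ($z = \left(-2\right) 31818 = -63636$)
$I{\left(Z \right)} = 2 Z \left(-12 + Z\right)$ ($I{\left(Z \right)} = \left(Z + Z\right) \left(Z - 12\right) = 2 Z \left(-12 + Z\right)$)
$\sqrt{z + I{\left(\sqrt{102 - -4} \right)}} = \sqrt{-63636 + 2 \sqrt{102 - -4} \left(-12 + \sqrt{102 - -4}\right)} = \sqrt{-63636 + 2 \sqrt{102 + \left(-28 + 32\right)} \left(-12 + \sqrt{102 + \left(-28 + 32\right)}\right)} = \sqrt{-63636 + 2 \sqrt{102 + 4} \left(-12 + \sqrt{102 + 4}\right)} = \sqrt{-63636 + 2 \sqrt{106} \left(-12 + \sqrt{106}\right)}$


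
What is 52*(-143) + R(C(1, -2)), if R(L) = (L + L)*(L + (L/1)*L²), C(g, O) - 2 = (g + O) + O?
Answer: -7432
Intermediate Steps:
C(g, O) = 2 + g + 2*O (C(g, O) = 2 + ((g + O) + O) = 2 + ((O + g) + O) = 2 + (g + 2*O) = 2 + g + 2*O)
R(L) = 2*L*(L + L³) (R(L) = (2*L)*(L + (L*1)*L²) = (2*L)*(L + L*L²) = (2*L)*(L + L³) = 2*L*(L + L³))
52*(-143) + R(C(1, -2)) = 52*(-143) + 2*(2 + 1 + 2*(-2))²*(1 + (2 + 1 + 2*(-2))²) = -7436 + 2*(2 + 1 - 4)²*(1 + (2 + 1 - 4)²) = -7436 + 2*(-1)²*(1 + (-1)²) = -7436 + 2*1*(1 + 1) = -7436 + 2*1*2 = -7436 + 4 = -7432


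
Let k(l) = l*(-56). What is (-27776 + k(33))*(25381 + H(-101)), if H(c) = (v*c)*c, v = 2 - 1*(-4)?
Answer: -2565053288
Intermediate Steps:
v = 6 (v = 2 + 4 = 6)
H(c) = 6*c² (H(c) = (6*c)*c = 6*c²)
k(l) = -56*l
(-27776 + k(33))*(25381 + H(-101)) = (-27776 - 56*33)*(25381 + 6*(-101)²) = (-27776 - 1848)*(25381 + 6*10201) = -29624*(25381 + 61206) = -29624*86587 = -2565053288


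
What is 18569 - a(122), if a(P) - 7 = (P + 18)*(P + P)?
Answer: -15598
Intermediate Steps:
a(P) = 7 + 2*P*(18 + P) (a(P) = 7 + (P + 18)*(P + P) = 7 + (18 + P)*(2*P) = 7 + 2*P*(18 + P))
18569 - a(122) = 18569 - (7 + 2*122² + 36*122) = 18569 - (7 + 2*14884 + 4392) = 18569 - (7 + 29768 + 4392) = 18569 - 1*34167 = 18569 - 34167 = -15598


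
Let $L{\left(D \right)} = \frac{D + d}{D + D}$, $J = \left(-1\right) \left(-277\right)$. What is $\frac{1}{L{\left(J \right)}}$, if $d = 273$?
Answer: $\frac{277}{275} \approx 1.0073$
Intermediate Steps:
$J = 277$
$L{\left(D \right)} = \frac{273 + D}{2 D}$ ($L{\left(D \right)} = \frac{D + 273}{D + D} = \frac{273 + D}{2 D}$)
$\frac{1}{L{\left(J \right)}} = \frac{1}{\frac{1}{2} \cdot \frac{1}{277} \left(273 + 277\right)} = \frac{1}{\frac{1}{2} \cdot \frac{1}{277} \cdot 550} = \frac{1}{\frac{275}{277}} = \frac{277}{275}$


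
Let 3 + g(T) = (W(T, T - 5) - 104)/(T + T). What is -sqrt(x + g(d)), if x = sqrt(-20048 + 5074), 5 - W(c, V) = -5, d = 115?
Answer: -sqrt(-45080 + 13225*I*sqrt(14974))/115 ≈ -7.7139 - 7.9317*I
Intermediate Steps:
W(c, V) = 10 (W(c, V) = 5 - 1*(-5) = 5 + 5 = 10)
x = I*sqrt(14974) (x = sqrt(-14974) = I*sqrt(14974) ≈ 122.37*I)
g(T) = -3 - 47/T (g(T) = -3 + (10 - 104)/(T + T) = -3 - 94*1/(2*T) = -3 - 47/T)
-sqrt(x + g(d)) = -sqrt(I*sqrt(14974) + (-3 - 47/115)) = -sqrt(I*sqrt(14974) - 392/115) = -sqrt(-392/115 + I*sqrt(14974))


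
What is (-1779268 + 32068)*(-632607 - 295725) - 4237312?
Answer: 1621977433088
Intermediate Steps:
(-1779268 + 32068)*(-632607 - 295725) - 4237312 = -1747200*(-928332) - 4237312 = 1621981670400 - 4237312 = 1621977433088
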